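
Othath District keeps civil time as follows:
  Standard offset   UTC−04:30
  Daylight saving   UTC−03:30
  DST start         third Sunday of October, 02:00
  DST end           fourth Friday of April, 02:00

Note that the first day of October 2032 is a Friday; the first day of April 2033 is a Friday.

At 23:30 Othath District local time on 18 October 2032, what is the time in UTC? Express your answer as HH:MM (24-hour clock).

03:00

1 October 2032 is a Friday, so the first Sunday is October 3 and the third is October 17.
1 April 2033 is a Friday, so the first Friday is April 1 and the fourth is April 22.
18 October 2032 lies within the daylight-saving period (17 October 2032 – 22 April 2033), so Othath District is on daylight time, UTC−03:30.
23:30 local + 3h30m = 03:00 UTC (rolling into the next day, 19 October 2032).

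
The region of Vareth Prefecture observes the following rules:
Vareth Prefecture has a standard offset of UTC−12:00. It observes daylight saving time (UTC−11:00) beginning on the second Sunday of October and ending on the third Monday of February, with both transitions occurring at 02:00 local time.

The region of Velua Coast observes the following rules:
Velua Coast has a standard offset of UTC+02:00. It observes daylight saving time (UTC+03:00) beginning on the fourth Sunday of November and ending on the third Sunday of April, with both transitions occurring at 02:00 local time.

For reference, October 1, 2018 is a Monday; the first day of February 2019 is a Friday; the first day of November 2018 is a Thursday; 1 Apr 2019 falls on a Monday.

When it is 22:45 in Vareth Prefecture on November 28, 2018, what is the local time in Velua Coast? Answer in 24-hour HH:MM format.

12:45

1 October 2018 is a Monday, so the first Sunday is October 7 and the second is October 14.
1 February 2019 is a Friday, so the first Monday is February 4 and the third is February 18.
Daylight saving runs 14 October 2018 – 18 February 2019; November 28, 2018 is inside that window, so Vareth Prefecture is at UTC−11:00.
22:45 Vareth Prefecture + 11h = 09:45 UTC (rolling into the next day, 29 November 2018).
1 November 2018 is a Thursday, so the first Sunday is November 4 and the fourth is November 25.
1 April 2019 is a Monday, so the first Sunday is April 7 and the third is April 21.
At the standard offset (UTC+02:00), 09:45 UTC + 2h = 11:45 Velua Coast standard time.
The standard-time date in Velua Coast, November 29, 2018, falls between 25 November 2018 and 21 April 2019, so daylight saving is in effect and Velua Coast is at UTC+03:00.
09:45 UTC + 3h = 12:45 Velua Coast.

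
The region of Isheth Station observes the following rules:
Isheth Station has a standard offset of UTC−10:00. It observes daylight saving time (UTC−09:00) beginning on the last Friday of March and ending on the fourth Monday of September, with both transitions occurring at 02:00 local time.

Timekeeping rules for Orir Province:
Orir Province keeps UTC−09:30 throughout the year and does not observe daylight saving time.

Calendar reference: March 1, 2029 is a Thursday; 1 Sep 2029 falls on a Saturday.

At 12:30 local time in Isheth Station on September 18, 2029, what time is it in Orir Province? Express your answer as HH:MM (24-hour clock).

12:00

1 March 2029 is a Thursday, so Fridays fall on 2, 9, 16, 23, 30; the last is March 30.
1 September 2029 is a Saturday, so the first Monday is September 3 and the fourth is September 24.
September 18, 2029 falls between 30 March and 24 September, so daylight saving is in effect and Isheth Station is at UTC−09:00.
12:30 Isheth Station + 9h = 21:30 UTC.
Orir Province stays on UTC−09:30 all year.
21:30 UTC − 9h30m = 12:00 Orir Province.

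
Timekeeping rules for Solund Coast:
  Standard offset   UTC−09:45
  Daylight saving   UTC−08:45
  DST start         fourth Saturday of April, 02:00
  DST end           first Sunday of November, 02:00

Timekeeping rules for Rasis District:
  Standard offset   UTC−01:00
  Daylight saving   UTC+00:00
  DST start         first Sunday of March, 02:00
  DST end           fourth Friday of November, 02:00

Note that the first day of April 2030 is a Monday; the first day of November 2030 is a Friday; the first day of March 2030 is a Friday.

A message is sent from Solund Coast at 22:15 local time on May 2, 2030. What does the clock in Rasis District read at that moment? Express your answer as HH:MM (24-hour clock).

07:00

1 April 2030 is a Monday, so the first Saturday is April 6 and the fourth is April 27.
1 November 2030 is a Friday, so the first Sunday is November 3.
May 2, 2030 falls between 27 April and 3 November, so daylight saving is in effect and Solund Coast is at UTC−08:45.
22:15 Solund Coast + 8h45m = 07:00 UTC (rolling into the next day, 3 May 2030).
1 March 2030 is a Friday, so the first Sunday is March 3.
1 November 2030 is a Friday, so the first Friday is November 1 and the fourth is November 22.
At the standard offset (UTC−01:00), 07:00 UTC − 1h = 06:00 Rasis District standard time.
The standard-time date in Rasis District, May 3, 2030, falls between 3 March and 22 November, so daylight saving is in effect and Rasis District is at UTC+00:00.
07:00 UTC + 0h = 07:00 Rasis District.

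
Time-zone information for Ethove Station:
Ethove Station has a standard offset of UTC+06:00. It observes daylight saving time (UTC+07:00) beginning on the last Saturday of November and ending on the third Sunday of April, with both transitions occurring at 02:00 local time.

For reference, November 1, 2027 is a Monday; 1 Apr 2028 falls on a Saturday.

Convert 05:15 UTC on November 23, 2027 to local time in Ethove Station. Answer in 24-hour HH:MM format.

11:15

1 November 2027 is a Monday, so Saturdays fall on 6, 13, 20, 27; the last is November 27.
1 April 2028 is a Saturday, so the first Sunday is April 2 and the third is April 16.
At the standard offset (UTC+06:00), 05:15 UTC + 6h = 11:15 Ethove Station standard time.
The standard-time date in Ethove Station, November 23, 2027, does not fall between 27 November 2027 and 16 April 2028, so daylight saving is not in effect and Ethove Station is at UTC+06:00.
05:15 UTC + 6h = 11:15 local.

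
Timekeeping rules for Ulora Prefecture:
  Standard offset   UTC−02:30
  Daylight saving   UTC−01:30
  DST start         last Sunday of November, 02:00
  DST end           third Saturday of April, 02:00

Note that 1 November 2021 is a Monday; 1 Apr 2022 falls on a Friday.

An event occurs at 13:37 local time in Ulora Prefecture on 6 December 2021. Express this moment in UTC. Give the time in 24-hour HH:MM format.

15:07

1 November 2021 is a Monday, so Sundays fall on 7, 14, 21, 28; the last is November 28.
1 April 2022 is a Friday, so the first Saturday is April 2 and the third is April 16.
Daylight saving runs 28 November 2021 – 16 April 2022; 6 December 2021 is inside that window, so Ulora Prefecture is at UTC−01:30.
13:37 local + 1h30m = 15:07 UTC.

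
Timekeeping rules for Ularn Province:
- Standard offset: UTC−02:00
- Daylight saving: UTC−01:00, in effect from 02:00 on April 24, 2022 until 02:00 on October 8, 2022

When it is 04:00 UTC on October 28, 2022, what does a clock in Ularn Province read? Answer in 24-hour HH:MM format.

At the standard offset (UTC−02:00), 04:00 UTC − 2h = 02:00 Ularn Province standard time.
The standard-time date in Ularn Province, October 28, 2022, does not fall between 24 April and 8 October, so daylight saving is not in effect and Ularn Province is at UTC−02:00.
04:00 UTC − 2h = 02:00 local.

02:00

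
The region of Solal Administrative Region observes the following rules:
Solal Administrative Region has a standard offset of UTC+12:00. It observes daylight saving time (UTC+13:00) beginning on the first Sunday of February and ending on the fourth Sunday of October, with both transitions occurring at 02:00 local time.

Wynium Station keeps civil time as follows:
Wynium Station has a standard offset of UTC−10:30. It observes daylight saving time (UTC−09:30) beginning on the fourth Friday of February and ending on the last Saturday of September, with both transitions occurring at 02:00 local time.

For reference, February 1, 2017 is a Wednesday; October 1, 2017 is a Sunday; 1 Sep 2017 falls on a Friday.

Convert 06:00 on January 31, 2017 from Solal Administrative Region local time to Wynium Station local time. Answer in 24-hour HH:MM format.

07:30

1 February 2017 is a Wednesday, so the first Sunday is February 5.
1 October 2017 is a Sunday, so the first Sunday is October 1 and the fourth is October 22.
Daylight saving runs 5 February – 22 October; January 31, 2017 is outside that window, so Solal Administrative Region is on standard time at UTC+12:00.
06:00 Solal Administrative Region − 12h = 18:00 UTC (rolling into the previous day, 30 January 2017).
1 February 2017 is a Wednesday, so the first Friday is February 3 and the fourth is February 24.
1 September 2017 is a Friday, so Saturdays fall on 2, 9, 16, 23, 30; the last is September 30.
At the standard offset (UTC−10:30), 18:00 UTC − 10h30m = 07:30 Wynium Station standard time.
Daylight saving runs 24 February – 30 September; the standard-time date in Wynium Station, January 30, 2017, is outside that window, so Wynium Station is on standard time at UTC−10:30.
18:00 UTC − 10h30m = 07:30 Wynium Station.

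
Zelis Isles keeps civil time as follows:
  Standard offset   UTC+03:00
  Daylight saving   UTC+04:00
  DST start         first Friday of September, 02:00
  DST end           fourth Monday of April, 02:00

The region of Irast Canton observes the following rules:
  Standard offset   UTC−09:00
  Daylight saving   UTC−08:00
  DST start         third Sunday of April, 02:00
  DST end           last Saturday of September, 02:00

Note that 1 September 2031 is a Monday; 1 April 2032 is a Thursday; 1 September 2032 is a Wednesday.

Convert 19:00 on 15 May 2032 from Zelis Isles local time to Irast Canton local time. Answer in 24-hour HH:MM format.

08:00

1 September 2031 is a Monday, so the first Friday is September 5.
1 April 2032 is a Thursday, so the first Monday is April 5 and the fourth is April 26.
15 May 2032 does not fall between 5 September 2031 and 26 April 2032, so daylight saving is not in effect and Zelis Isles is at UTC+03:00.
19:00 Zelis Isles − 3h = 16:00 UTC.
1 April 2032 is a Thursday, so the first Sunday is April 4 and the third is April 18.
1 September 2032 is a Wednesday, so Saturdays fall on 4, 11, 18, 25; the last is September 25.
At the standard offset (UTC−09:00), 16:00 UTC − 9h = 07:00 Irast Canton standard time.
Daylight saving runs 18 April – 25 September; the standard-time date in Irast Canton, 15 May 2032, is inside that window, so Irast Canton is at UTC−08:00.
16:00 UTC − 8h = 08:00 Irast Canton.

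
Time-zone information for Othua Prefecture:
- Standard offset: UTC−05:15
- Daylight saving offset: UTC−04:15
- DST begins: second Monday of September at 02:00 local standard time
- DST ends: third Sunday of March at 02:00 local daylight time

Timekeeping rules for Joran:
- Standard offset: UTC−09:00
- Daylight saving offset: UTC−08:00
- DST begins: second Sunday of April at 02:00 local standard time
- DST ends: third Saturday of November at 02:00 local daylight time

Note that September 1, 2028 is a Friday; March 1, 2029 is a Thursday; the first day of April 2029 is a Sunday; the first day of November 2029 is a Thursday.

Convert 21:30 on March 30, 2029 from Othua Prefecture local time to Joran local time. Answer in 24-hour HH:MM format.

17:45

1 September 2028 is a Friday, so the first Monday is September 4 and the second is September 11.
1 March 2029 is a Thursday, so the first Sunday is March 4 and the third is March 18.
March 30, 2029 is outside the daylight-saving period (11 September 2028 – 18 March 2029), so Othua Prefecture is on standard time, UTC−05:15.
21:30 Othua Prefecture + 5h15m = 02:45 UTC (rolling into the next day, 31 March 2029).
1 April 2029 is a Sunday, so the first Sunday is April 1 and the second is April 8.
1 November 2029 is a Thursday, so the first Saturday is November 3 and the third is November 17.
At the standard offset (UTC−09:00), 02:45 UTC − 9h = 17:45 Joran standard time (rolling into the previous day, 30 March 2029).
The standard-time date in Joran, March 30, 2029, does not fall between 8 April and 17 November, so daylight saving is not in effect and Joran is at UTC−09:00.
02:45 UTC − 9h = 17:45 Joran (rolling into the previous day, 30 March 2029).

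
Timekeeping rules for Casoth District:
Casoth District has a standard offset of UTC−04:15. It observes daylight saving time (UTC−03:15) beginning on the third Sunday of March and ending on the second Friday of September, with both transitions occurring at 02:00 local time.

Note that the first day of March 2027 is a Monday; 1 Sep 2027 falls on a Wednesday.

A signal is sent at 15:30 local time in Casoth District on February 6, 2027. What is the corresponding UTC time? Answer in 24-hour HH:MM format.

19:45

1 March 2027 is a Monday, so the first Sunday is March 7 and the third is March 21.
1 September 2027 is a Wednesday, so the first Friday is September 3 and the second is September 10.
February 6, 2027 is outside the daylight-saving period (21 March – 10 September), so Casoth District is on standard time, UTC−04:15.
15:30 local + 4h15m = 19:45 UTC.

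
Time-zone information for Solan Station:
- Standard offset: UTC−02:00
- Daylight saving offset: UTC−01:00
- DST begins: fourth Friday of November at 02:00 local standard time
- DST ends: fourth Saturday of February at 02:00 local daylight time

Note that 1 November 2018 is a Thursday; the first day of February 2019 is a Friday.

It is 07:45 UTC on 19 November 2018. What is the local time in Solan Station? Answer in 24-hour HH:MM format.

1 November 2018 is a Thursday, so the first Friday is November 2 and the fourth is November 23.
1 February 2019 is a Friday, so the first Saturday is February 2 and the fourth is February 23.
At the standard offset (UTC−02:00), 07:45 UTC − 2h = 05:45 Solan Station standard time.
Daylight saving runs 23 November 2018 – 23 February 2019; the standard-time date in Solan Station, 19 November 2018, is outside that window, so Solan Station is on standard time at UTC−02:00.
07:45 UTC − 2h = 05:45 local.

05:45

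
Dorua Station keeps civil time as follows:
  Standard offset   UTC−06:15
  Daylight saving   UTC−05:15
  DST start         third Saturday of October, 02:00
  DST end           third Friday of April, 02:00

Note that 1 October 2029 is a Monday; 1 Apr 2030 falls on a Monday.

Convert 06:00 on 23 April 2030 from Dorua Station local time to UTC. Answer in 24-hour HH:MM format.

12:15

1 October 2029 is a Monday, so the first Saturday is October 6 and the third is October 20.
1 April 2030 is a Monday, so the first Friday is April 5 and the third is April 19.
Daylight saving runs 20 October 2029 – 19 April 2030; 23 April 2030 is outside that window, so Dorua Station is on standard time at UTC−06:15.
06:00 local + 6h15m = 12:15 UTC.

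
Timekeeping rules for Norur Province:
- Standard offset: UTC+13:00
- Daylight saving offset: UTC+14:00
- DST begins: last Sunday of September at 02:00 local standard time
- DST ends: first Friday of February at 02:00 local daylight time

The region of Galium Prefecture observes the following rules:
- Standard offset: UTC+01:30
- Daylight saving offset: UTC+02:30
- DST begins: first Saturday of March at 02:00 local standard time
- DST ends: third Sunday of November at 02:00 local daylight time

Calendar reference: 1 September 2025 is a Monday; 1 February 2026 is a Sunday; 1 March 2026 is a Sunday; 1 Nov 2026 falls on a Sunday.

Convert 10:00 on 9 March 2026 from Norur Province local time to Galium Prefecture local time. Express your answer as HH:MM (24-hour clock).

1 September 2025 is a Monday, so Sundays fall on 7, 14, 21, 28; the last is September 28.
1 February 2026 is a Sunday, so the first Friday is February 6.
9 March 2026 does not fall between 28 September 2025 and 6 February 2026, so daylight saving is not in effect and Norur Province is at UTC+13:00.
10:00 Norur Province − 13h = 21:00 UTC (rolling into the previous day, 8 March 2026).
1 March 2026 is a Sunday, so the first Saturday is March 7.
1 November 2026 is a Sunday, so the first Sunday is November 1 and the third is November 15.
At the standard offset (UTC+01:30), 21:00 UTC + 1h30m = 22:30 Galium Prefecture standard time.
Daylight saving runs 7 March – 15 November; the standard-time date in Galium Prefecture, 8 March 2026, is inside that window, so Galium Prefecture is at UTC+02:30.
21:00 UTC + 2h30m = 23:30 Galium Prefecture.

23:30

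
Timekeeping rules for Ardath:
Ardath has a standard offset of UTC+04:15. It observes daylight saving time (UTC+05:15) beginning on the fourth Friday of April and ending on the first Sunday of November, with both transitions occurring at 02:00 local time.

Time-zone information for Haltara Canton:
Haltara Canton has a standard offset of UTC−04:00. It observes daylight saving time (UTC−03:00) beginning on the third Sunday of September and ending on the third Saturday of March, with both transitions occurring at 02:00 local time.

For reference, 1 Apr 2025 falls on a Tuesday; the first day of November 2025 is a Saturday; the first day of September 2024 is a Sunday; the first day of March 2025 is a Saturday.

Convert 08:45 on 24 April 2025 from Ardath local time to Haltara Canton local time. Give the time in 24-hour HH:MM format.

00:30

1 April 2025 is a Tuesday, so the first Friday is April 4 and the fourth is April 25.
1 November 2025 is a Saturday, so the first Sunday is November 2.
24 April 2025 does not fall between 25 April and 2 November, so daylight saving is not in effect and Ardath is at UTC+04:15.
08:45 Ardath − 4h15m = 04:30 UTC.
1 September 2024 is a Sunday, so the first Sunday is September 1 and the third is September 15.
1 March 2025 is a Saturday, so the first Saturday is March 1 and the third is March 15.
At the standard offset (UTC−04:00), 04:30 UTC − 4h = 00:30 Haltara Canton standard time.
The standard-time date in Haltara Canton, 24 April 2025, does not fall between 15 September 2024 and 15 March 2025, so daylight saving is not in effect and Haltara Canton is at UTC−04:00.
04:30 UTC − 4h = 00:30 Haltara Canton.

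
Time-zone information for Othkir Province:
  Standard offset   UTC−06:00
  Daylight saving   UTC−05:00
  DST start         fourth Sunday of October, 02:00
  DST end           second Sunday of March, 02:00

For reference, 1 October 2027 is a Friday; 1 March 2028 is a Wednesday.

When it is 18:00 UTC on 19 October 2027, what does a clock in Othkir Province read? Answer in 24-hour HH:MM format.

1 October 2027 is a Friday, so the first Sunday is October 3 and the fourth is October 24.
1 March 2028 is a Wednesday, so the first Sunday is March 5 and the second is March 12.
At the standard offset (UTC−06:00), 18:00 UTC − 6h = 12:00 Othkir Province standard time.
The standard-time date in Othkir Province, 19 October 2027, does not fall between 24 October 2027 and 12 March 2028, so daylight saving is not in effect and Othkir Province is at UTC−06:00.
18:00 UTC − 6h = 12:00 local.

12:00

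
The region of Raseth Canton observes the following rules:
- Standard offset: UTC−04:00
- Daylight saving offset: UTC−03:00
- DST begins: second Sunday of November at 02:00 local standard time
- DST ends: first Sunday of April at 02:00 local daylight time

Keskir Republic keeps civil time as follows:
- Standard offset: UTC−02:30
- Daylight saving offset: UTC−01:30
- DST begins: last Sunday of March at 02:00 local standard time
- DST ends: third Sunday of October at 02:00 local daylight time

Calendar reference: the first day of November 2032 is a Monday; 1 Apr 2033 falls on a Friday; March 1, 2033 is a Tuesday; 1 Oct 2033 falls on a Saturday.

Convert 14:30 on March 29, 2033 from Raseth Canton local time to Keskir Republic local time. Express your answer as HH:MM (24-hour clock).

1 November 2032 is a Monday, so the first Sunday is November 7 and the second is November 14.
1 April 2033 is a Friday, so the first Sunday is April 3.
March 29, 2033 lies within the daylight-saving period (14 November 2032 – 3 April 2033), so Raseth Canton is on daylight time, UTC−03:00.
14:30 Raseth Canton + 3h = 17:30 UTC.
1 March 2033 is a Tuesday, so Sundays fall on 6, 13, 20, 27; the last is March 27.
1 October 2033 is a Saturday, so the first Sunday is October 2 and the third is October 16.
At the standard offset (UTC−02:30), 17:30 UTC − 2h30m = 15:00 Keskir Republic standard time.
The standard-time date in Keskir Republic, March 29, 2033, lies within the daylight-saving period (27 March – 16 October), so Keskir Republic is on daylight time, UTC−01:30.
17:30 UTC − 1h30m = 16:00 Keskir Republic.

16:00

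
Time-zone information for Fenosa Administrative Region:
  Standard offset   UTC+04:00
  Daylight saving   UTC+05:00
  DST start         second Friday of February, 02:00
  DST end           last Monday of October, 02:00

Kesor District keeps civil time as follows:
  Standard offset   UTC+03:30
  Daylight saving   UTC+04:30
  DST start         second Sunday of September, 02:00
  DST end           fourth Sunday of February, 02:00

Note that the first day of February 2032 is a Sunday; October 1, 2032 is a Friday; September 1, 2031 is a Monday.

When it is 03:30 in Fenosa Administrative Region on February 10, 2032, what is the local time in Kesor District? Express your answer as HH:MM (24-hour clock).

1 February 2032 is a Sunday, so the first Friday is February 6 and the second is February 13.
1 October 2032 is a Friday, so Mondays fall on 4, 11, 18, 25; the last is October 25.
Daylight saving runs 13 February – 25 October; February 10, 2032 is outside that window, so Fenosa Administrative Region is on standard time at UTC+04:00.
03:30 Fenosa Administrative Region − 4h = 23:30 UTC (rolling into the previous day, 9 February 2032).
1 September 2031 is a Monday, so the first Sunday is September 7 and the second is September 14.
1 February 2032 is a Sunday, so the first Sunday is February 1 and the fourth is February 22.
At the standard offset (UTC+03:30), 23:30 UTC + 3h30m = 03:00 Kesor District standard time (rolling into the next day, 10 February 2032).
The standard-time date in Kesor District, February 10, 2032, falls between 14 September 2031 and 22 February 2032, so daylight saving is in effect and Kesor District is at UTC+04:30.
23:30 UTC + 4h30m = 04:00 Kesor District (rolling into the next day, 10 February 2032).

04:00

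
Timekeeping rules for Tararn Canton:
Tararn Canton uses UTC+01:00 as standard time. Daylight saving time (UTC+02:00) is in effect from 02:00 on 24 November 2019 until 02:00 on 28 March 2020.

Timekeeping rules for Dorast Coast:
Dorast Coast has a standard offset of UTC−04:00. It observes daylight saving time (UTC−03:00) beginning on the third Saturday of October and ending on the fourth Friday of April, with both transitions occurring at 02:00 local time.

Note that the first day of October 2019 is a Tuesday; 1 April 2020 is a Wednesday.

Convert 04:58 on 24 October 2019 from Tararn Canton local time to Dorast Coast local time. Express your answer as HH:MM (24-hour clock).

00:58

Daylight saving runs 24 November 2019 – 28 March 2020; 24 October 2019 is outside that window, so Tararn Canton is on standard time at UTC+01:00.
04:58 Tararn Canton − 1h = 03:58 UTC.
1 October 2019 is a Tuesday, so the first Saturday is October 5 and the third is October 19.
1 April 2020 is a Wednesday, so the first Friday is April 3 and the fourth is April 24.
At the standard offset (UTC−04:00), 03:58 UTC − 4h = 23:58 Dorast Coast standard time (rolling into the previous day, 23 October 2019).
Daylight saving runs 19 October 2019 – 24 April 2020; the standard-time date in Dorast Coast, 23 October 2019, is inside that window, so Dorast Coast is at UTC−03:00.
03:58 UTC − 3h = 00:58 Dorast Coast.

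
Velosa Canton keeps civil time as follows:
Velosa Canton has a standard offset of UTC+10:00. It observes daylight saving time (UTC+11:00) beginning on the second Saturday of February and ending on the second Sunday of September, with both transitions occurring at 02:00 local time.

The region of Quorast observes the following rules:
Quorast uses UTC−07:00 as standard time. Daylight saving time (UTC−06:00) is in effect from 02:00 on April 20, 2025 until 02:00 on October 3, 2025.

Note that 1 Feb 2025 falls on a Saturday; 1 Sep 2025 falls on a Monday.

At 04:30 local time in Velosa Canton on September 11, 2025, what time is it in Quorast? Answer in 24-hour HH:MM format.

1 February 2025 is a Saturday, so the first Saturday is February 1 and the second is February 8.
1 September 2025 is a Monday, so the first Sunday is September 7 and the second is September 14.
September 11, 2025 falls between 8 February and 14 September, so daylight saving is in effect and Velosa Canton is at UTC+11:00.
04:30 Velosa Canton − 11h = 17:30 UTC (rolling into the previous day, 10 September 2025).
At the standard offset (UTC−07:00), 17:30 UTC − 7h = 10:30 Quorast standard time.
The standard-time date in Quorast, September 10, 2025, lies within the daylight-saving period (20 April – 3 October), so Quorast is on daylight time, UTC−06:00.
17:30 UTC − 6h = 11:30 Quorast.

11:30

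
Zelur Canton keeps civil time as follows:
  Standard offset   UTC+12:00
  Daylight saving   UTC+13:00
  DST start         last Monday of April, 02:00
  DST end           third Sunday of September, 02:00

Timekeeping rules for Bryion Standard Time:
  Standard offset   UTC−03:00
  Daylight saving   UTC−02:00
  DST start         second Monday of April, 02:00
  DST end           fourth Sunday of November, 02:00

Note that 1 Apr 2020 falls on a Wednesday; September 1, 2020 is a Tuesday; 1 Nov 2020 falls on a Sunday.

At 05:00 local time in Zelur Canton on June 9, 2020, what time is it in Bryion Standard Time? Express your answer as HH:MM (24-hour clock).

1 April 2020 is a Wednesday, so Mondays fall on 6, 13, 20, 27; the last is April 27.
1 September 2020 is a Tuesday, so the first Sunday is September 6 and the third is September 20.
Daylight saving runs 27 April – 20 September; June 9, 2020 is inside that window, so Zelur Canton is at UTC+13:00.
05:00 Zelur Canton − 13h = 16:00 UTC (rolling into the previous day, 8 June 2020).
1 April 2020 is a Wednesday, so the first Monday is April 6 and the second is April 13.
1 November 2020 is a Sunday, so the first Sunday is November 1 and the fourth is November 22.
At the standard offset (UTC−03:00), 16:00 UTC − 3h = 13:00 Bryion Standard Time standard time.
The standard-time date in Bryion Standard Time, June 8, 2020, falls between 13 April and 22 November, so daylight saving is in effect and Bryion Standard Time is at UTC−02:00.
16:00 UTC − 2h = 14:00 Bryion Standard Time.

14:00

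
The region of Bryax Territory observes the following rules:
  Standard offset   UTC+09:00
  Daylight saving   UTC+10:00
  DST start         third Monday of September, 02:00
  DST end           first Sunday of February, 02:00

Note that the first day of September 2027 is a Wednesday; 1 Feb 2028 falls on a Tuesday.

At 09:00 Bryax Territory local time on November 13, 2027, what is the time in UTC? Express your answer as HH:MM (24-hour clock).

1 September 2027 is a Wednesday, so the first Monday is September 6 and the third is September 20.
1 February 2028 is a Tuesday, so the first Sunday is February 6.
Daylight saving runs 20 September 2027 – 6 February 2028; November 13, 2027 is inside that window, so Bryax Territory is at UTC+10:00.
09:00 local − 10h = 23:00 UTC (rolling into the previous day, 12 November 2027).

23:00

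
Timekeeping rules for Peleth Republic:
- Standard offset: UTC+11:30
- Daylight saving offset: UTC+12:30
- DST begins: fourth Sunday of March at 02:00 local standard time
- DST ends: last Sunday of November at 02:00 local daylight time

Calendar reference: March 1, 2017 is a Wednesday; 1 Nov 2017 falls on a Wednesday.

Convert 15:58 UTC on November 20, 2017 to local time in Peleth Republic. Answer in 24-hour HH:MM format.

04:28

1 March 2017 is a Wednesday, so the first Sunday is March 5 and the fourth is March 26.
1 November 2017 is a Wednesday, so Sundays fall on 5, 12, 19, 26; the last is November 26.
At the standard offset (UTC+11:30), 15:58 UTC + 11h30m = 03:28 Peleth Republic standard time (rolling into the next day, 21 November 2017).
The standard-time date in Peleth Republic, November 21, 2017, falls between 26 March and 26 November, so daylight saving is in effect and Peleth Republic is at UTC+12:30.
15:58 UTC + 12h30m = 04:28 local (rolling into the next day, 21 November 2017).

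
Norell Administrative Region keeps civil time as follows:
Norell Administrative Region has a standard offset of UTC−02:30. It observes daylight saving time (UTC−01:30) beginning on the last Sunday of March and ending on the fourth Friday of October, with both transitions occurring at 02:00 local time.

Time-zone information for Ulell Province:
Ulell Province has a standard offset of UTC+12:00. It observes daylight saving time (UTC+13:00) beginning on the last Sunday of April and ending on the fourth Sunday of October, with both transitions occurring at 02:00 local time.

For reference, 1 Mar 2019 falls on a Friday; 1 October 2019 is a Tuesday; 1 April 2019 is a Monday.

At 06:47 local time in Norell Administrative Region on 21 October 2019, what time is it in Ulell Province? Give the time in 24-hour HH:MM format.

1 March 2019 is a Friday, so Sundays fall on 3, 10, 17, 24, 31; the last is March 31.
1 October 2019 is a Tuesday, so the first Friday is October 4 and the fourth is October 25.
21 October 2019 lies within the daylight-saving period (31 March – 25 October), so Norell Administrative Region is on daylight time, UTC−01:30.
06:47 Norell Administrative Region + 1h30m = 08:17 UTC.
1 April 2019 is a Monday, so Sundays fall on 7, 14, 21, 28; the last is April 28.
1 October 2019 is a Tuesday, so the first Sunday is October 6 and the fourth is October 27.
At the standard offset (UTC+12:00), 08:17 UTC + 12h = 20:17 Ulell Province standard time.
Daylight saving runs 28 April – 27 October; the standard-time date in Ulell Province, 21 October 2019, is inside that window, so Ulell Province is at UTC+13:00.
08:17 UTC + 13h = 21:17 Ulell Province.

21:17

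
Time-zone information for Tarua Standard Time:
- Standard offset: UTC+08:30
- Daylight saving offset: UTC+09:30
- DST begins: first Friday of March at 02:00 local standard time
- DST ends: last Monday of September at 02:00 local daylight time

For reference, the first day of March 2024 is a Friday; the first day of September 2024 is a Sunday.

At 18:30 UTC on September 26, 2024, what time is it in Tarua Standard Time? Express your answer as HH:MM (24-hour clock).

1 March 2024 is a Friday, so the first Friday is March 1.
1 September 2024 is a Sunday, so Mondays fall on 2, 9, 16, 23, 30; the last is September 30.
At the standard offset (UTC+08:30), 18:30 UTC + 8h30m = 03:00 Tarua Standard Time standard time (rolling into the next day, 27 September 2024).
The standard-time date in Tarua Standard Time, September 27, 2024, falls between 1 March and 30 September, so daylight saving is in effect and Tarua Standard Time is at UTC+09:30.
18:30 UTC + 9h30m = 04:00 local (rolling into the next day, 27 September 2024).

04:00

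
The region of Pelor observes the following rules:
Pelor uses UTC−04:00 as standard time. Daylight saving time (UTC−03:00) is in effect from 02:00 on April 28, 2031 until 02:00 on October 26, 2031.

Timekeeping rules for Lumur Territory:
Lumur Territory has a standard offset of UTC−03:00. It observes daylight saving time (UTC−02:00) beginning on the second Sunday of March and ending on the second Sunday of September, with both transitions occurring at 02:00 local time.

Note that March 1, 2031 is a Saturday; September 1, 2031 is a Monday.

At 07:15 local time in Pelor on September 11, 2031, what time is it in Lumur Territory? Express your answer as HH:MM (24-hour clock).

08:15

September 11, 2031 falls between 28 April and 26 October, so daylight saving is in effect and Pelor is at UTC−03:00.
07:15 Pelor + 3h = 10:15 UTC.
1 March 2031 is a Saturday, so the first Sunday is March 2 and the second is March 9.
1 September 2031 is a Monday, so the first Sunday is September 7 and the second is September 14.
At the standard offset (UTC−03:00), 10:15 UTC − 3h = 07:15 Lumur Territory standard time.
The standard-time date in Lumur Territory, September 11, 2031, lies within the daylight-saving period (9 March – 14 September), so Lumur Territory is on daylight time, UTC−02:00.
10:15 UTC − 2h = 08:15 Lumur Territory.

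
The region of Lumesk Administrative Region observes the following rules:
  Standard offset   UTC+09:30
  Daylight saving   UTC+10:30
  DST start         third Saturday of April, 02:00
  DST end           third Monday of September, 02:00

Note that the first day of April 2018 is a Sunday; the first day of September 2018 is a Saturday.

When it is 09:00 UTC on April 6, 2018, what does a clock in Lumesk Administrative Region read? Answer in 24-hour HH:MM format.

18:30

1 April 2018 is a Sunday, so the first Saturday is April 7 and the third is April 21.
1 September 2018 is a Saturday, so the first Monday is September 3 and the third is September 17.
At the standard offset (UTC+09:30), 09:00 UTC + 9h30m = 18:30 Lumesk Administrative Region standard time.
The standard-time date in Lumesk Administrative Region, April 6, 2018, is outside the daylight-saving period (21 April – 17 September), so Lumesk Administrative Region is on standard time, UTC+09:30.
09:00 UTC + 9h30m = 18:30 local.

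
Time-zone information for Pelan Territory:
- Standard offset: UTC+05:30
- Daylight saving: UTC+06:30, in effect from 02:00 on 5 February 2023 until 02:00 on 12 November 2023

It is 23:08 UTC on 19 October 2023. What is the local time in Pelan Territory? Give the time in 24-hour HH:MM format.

At the standard offset (UTC+05:30), 23:08 UTC + 5h30m = 04:38 Pelan Territory standard time (rolling into the next day, 20 October 2023).
The standard-time date in Pelan Territory, 20 October 2023, lies within the daylight-saving period (5 February – 12 November), so Pelan Territory is on daylight time, UTC+06:30.
23:08 UTC + 6h30m = 05:38 local (rolling into the next day, 20 October 2023).

05:38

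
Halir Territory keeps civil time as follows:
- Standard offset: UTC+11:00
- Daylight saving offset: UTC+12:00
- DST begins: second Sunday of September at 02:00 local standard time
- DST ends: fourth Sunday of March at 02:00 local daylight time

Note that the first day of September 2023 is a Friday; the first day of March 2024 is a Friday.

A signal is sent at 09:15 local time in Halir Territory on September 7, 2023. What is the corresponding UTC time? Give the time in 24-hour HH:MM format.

22:15

1 September 2023 is a Friday, so the first Sunday is September 3 and the second is September 10.
1 March 2024 is a Friday, so the first Sunday is March 3 and the fourth is March 24.
September 7, 2023 does not fall between 10 September 2023 and 24 March 2024, so daylight saving is not in effect and Halir Territory is at UTC+11:00.
09:15 local − 11h = 22:15 UTC (rolling into the previous day, 6 September 2023).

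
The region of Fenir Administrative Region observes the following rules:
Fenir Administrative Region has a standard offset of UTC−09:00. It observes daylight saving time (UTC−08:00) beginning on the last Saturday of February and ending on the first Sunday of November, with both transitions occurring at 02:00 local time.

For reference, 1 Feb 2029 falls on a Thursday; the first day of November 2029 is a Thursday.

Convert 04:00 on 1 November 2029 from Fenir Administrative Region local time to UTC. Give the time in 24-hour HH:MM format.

12:00

1 February 2029 is a Thursday, so Saturdays fall on 3, 10, 17, 24; the last is February 24.
1 November 2029 is a Thursday, so the first Sunday is November 4.
1 November 2029 lies within the daylight-saving period (24 February – 4 November), so Fenir Administrative Region is on daylight time, UTC−08:00.
04:00 local + 8h = 12:00 UTC.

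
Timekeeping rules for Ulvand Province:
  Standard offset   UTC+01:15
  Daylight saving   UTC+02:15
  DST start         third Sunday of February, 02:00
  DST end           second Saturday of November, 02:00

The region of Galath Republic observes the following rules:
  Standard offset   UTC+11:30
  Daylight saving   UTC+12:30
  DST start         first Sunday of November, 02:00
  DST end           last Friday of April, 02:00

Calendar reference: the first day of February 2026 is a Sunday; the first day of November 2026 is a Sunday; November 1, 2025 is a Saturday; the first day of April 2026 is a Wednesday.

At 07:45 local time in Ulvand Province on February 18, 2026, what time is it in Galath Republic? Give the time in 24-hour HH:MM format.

1 February 2026 is a Sunday, so the first Sunday is February 1 and the third is February 15.
1 November 2026 is a Sunday, so the first Saturday is November 7 and the second is November 14.
Daylight saving runs 15 February – 14 November; February 18, 2026 is inside that window, so Ulvand Province is at UTC+02:15.
07:45 Ulvand Province − 2h15m = 05:30 UTC.
1 November 2025 is a Saturday, so the first Sunday is November 2.
1 April 2026 is a Wednesday, so Fridays fall on 3, 10, 17, 24; the last is April 24.
At the standard offset (UTC+11:30), 05:30 UTC + 11h30m = 17:00 Galath Republic standard time.
The standard-time date in Galath Republic, February 18, 2026, lies within the daylight-saving period (2 November 2025 – 24 April 2026), so Galath Republic is on daylight time, UTC+12:30.
05:30 UTC + 12h30m = 18:00 Galath Republic.

18:00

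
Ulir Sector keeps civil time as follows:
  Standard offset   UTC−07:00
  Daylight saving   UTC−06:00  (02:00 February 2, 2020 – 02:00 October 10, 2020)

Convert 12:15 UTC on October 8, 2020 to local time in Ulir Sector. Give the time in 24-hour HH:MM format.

At the standard offset (UTC−07:00), 12:15 UTC − 7h = 05:15 Ulir Sector standard time.
The standard-time date in Ulir Sector, October 8, 2020, falls between 2 February and 10 October, so daylight saving is in effect and Ulir Sector is at UTC−06:00.
12:15 UTC − 6h = 06:15 local.

06:15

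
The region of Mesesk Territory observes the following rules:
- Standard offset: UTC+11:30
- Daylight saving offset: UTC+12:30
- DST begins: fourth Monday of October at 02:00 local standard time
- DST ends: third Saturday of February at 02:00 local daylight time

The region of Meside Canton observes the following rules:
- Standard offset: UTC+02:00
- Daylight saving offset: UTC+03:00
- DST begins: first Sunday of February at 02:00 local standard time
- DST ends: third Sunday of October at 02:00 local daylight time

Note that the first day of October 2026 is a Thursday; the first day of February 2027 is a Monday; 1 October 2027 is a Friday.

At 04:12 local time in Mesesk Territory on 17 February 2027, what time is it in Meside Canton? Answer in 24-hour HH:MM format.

1 October 2026 is a Thursday, so the first Monday is October 5 and the fourth is October 26.
1 February 2027 is a Monday, so the first Saturday is February 6 and the third is February 20.
Daylight saving runs 26 October 2026 – 20 February 2027; 17 February 2027 is inside that window, so Mesesk Territory is at UTC+12:30.
04:12 Mesesk Territory − 12h30m = 15:42 UTC (rolling into the previous day, 16 February 2027).
1 February 2027 is a Monday, so the first Sunday is February 7.
1 October 2027 is a Friday, so the first Sunday is October 3 and the third is October 17.
At the standard offset (UTC+02:00), 15:42 UTC + 2h = 17:42 Meside Canton standard time.
Daylight saving runs 7 February – 17 October; the standard-time date in Meside Canton, 16 February 2027, is inside that window, so Meside Canton is at UTC+03:00.
15:42 UTC + 3h = 18:42 Meside Canton.

18:42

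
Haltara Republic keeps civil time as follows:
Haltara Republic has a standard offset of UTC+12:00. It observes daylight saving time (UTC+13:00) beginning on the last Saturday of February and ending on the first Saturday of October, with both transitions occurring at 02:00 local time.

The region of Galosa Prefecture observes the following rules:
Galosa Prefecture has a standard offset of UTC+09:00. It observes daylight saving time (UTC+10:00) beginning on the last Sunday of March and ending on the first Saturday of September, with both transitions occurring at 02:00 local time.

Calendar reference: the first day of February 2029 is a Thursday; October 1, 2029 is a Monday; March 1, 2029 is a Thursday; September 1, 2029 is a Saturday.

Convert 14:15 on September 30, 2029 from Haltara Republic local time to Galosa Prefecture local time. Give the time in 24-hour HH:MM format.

1 February 2029 is a Thursday, so Saturdays fall on 3, 10, 17, 24; the last is February 24.
1 October 2029 is a Monday, so the first Saturday is October 6.
September 30, 2029 falls between 24 February and 6 October, so daylight saving is in effect and Haltara Republic is at UTC+13:00.
14:15 Haltara Republic − 13h = 01:15 UTC.
1 March 2029 is a Thursday, so Sundays fall on 4, 11, 18, 25; the last is March 25.
1 September 2029 is a Saturday, so the first Saturday is September 1.
At the standard offset (UTC+09:00), 01:15 UTC + 9h = 10:15 Galosa Prefecture standard time.
The standard-time date in Galosa Prefecture, September 30, 2029, is outside the daylight-saving period (25 March – 1 September), so Galosa Prefecture is on standard time, UTC+09:00.
01:15 UTC + 9h = 10:15 Galosa Prefecture.

10:15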